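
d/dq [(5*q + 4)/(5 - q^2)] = (5*q^2 + 8*q + 25)/(q^4 - 10*q^2 + 25)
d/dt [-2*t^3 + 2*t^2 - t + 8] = -6*t^2 + 4*t - 1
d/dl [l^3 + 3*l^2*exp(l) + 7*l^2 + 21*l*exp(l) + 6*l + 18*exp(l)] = 3*l^2*exp(l) + 3*l^2 + 27*l*exp(l) + 14*l + 39*exp(l) + 6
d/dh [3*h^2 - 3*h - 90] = 6*h - 3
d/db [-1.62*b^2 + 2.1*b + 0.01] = 2.1 - 3.24*b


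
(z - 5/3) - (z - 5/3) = 0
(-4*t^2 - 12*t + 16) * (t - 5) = -4*t^3 + 8*t^2 + 76*t - 80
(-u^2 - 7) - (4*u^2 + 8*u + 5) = -5*u^2 - 8*u - 12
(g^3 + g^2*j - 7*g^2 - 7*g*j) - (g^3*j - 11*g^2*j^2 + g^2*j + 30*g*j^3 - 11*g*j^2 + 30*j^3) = -g^3*j + g^3 + 11*g^2*j^2 - 7*g^2 - 30*g*j^3 + 11*g*j^2 - 7*g*j - 30*j^3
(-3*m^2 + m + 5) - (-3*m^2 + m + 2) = 3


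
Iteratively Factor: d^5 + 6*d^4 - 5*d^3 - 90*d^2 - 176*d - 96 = (d - 4)*(d^4 + 10*d^3 + 35*d^2 + 50*d + 24) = (d - 4)*(d + 3)*(d^3 + 7*d^2 + 14*d + 8) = (d - 4)*(d + 2)*(d + 3)*(d^2 + 5*d + 4) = (d - 4)*(d + 1)*(d + 2)*(d + 3)*(d + 4)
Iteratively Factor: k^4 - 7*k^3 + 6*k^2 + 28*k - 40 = (k - 2)*(k^3 - 5*k^2 - 4*k + 20) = (k - 2)*(k + 2)*(k^2 - 7*k + 10) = (k - 2)^2*(k + 2)*(k - 5)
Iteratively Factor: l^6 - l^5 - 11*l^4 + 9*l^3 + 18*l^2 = (l - 2)*(l^5 + l^4 - 9*l^3 - 9*l^2) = l*(l - 2)*(l^4 + l^3 - 9*l^2 - 9*l) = l^2*(l - 2)*(l^3 + l^2 - 9*l - 9) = l^2*(l - 2)*(l + 1)*(l^2 - 9) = l^2*(l - 3)*(l - 2)*(l + 1)*(l + 3)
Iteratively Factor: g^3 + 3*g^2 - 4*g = (g - 1)*(g^2 + 4*g) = (g - 1)*(g + 4)*(g)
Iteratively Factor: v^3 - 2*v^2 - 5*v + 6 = (v - 1)*(v^2 - v - 6) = (v - 1)*(v + 2)*(v - 3)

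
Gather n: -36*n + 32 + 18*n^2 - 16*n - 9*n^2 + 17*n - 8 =9*n^2 - 35*n + 24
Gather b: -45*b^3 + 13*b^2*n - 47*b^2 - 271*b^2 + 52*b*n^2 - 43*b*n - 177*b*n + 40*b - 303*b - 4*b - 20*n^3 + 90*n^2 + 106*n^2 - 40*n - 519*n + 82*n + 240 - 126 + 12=-45*b^3 + b^2*(13*n - 318) + b*(52*n^2 - 220*n - 267) - 20*n^3 + 196*n^2 - 477*n + 126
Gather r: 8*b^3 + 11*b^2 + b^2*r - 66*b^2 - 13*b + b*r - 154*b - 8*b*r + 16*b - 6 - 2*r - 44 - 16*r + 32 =8*b^3 - 55*b^2 - 151*b + r*(b^2 - 7*b - 18) - 18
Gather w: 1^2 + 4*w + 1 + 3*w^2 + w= 3*w^2 + 5*w + 2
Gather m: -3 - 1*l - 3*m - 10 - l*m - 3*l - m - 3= -4*l + m*(-l - 4) - 16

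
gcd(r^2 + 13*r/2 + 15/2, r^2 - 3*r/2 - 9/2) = r + 3/2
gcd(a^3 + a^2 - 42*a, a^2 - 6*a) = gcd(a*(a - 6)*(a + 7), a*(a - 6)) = a^2 - 6*a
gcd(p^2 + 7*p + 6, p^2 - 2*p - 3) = p + 1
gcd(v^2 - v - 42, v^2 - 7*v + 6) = 1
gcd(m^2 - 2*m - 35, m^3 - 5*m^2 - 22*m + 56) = m - 7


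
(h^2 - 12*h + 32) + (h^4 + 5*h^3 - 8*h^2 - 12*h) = h^4 + 5*h^3 - 7*h^2 - 24*h + 32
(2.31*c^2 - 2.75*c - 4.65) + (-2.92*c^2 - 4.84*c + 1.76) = -0.61*c^2 - 7.59*c - 2.89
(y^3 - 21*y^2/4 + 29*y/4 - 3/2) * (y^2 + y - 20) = y^5 - 17*y^4/4 - 18*y^3 + 443*y^2/4 - 293*y/2 + 30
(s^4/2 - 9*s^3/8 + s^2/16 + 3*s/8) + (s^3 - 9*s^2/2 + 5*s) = s^4/2 - s^3/8 - 71*s^2/16 + 43*s/8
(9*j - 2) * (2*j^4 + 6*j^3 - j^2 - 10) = 18*j^5 + 50*j^4 - 21*j^3 + 2*j^2 - 90*j + 20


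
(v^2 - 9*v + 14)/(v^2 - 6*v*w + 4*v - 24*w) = (v^2 - 9*v + 14)/(v^2 - 6*v*w + 4*v - 24*w)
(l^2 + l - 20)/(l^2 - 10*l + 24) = (l + 5)/(l - 6)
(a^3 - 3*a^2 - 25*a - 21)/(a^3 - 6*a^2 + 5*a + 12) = (a^2 - 4*a - 21)/(a^2 - 7*a + 12)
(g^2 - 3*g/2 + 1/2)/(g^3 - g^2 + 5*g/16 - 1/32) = 16*(g - 1)/(16*g^2 - 8*g + 1)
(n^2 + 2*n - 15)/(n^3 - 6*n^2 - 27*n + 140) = (n - 3)/(n^2 - 11*n + 28)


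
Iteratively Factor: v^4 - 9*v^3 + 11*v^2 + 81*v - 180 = (v - 5)*(v^3 - 4*v^2 - 9*v + 36) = (v - 5)*(v - 3)*(v^2 - v - 12) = (v - 5)*(v - 4)*(v - 3)*(v + 3)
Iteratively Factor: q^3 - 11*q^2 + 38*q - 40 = (q - 5)*(q^2 - 6*q + 8) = (q - 5)*(q - 2)*(q - 4)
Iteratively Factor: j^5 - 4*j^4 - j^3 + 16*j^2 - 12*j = (j + 2)*(j^4 - 6*j^3 + 11*j^2 - 6*j) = j*(j + 2)*(j^3 - 6*j^2 + 11*j - 6) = j*(j - 2)*(j + 2)*(j^2 - 4*j + 3) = j*(j - 3)*(j - 2)*(j + 2)*(j - 1)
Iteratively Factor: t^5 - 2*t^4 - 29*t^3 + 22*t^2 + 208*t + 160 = (t - 5)*(t^4 + 3*t^3 - 14*t^2 - 48*t - 32) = (t - 5)*(t + 4)*(t^3 - t^2 - 10*t - 8) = (t - 5)*(t - 4)*(t + 4)*(t^2 + 3*t + 2) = (t - 5)*(t - 4)*(t + 2)*(t + 4)*(t + 1)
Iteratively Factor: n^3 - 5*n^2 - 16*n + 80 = (n - 5)*(n^2 - 16) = (n - 5)*(n + 4)*(n - 4)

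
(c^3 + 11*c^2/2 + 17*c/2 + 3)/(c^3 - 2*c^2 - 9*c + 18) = (c^2 + 5*c/2 + 1)/(c^2 - 5*c + 6)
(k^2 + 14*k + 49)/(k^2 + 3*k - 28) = (k + 7)/(k - 4)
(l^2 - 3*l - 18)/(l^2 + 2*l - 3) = (l - 6)/(l - 1)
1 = 1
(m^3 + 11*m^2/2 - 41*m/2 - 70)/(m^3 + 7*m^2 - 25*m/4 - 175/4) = 2*(m - 4)/(2*m - 5)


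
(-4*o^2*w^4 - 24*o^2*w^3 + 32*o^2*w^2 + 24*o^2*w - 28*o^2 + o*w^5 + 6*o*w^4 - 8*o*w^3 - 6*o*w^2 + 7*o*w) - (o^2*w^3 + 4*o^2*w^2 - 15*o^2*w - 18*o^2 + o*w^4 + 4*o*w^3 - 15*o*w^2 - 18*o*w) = -4*o^2*w^4 - 25*o^2*w^3 + 28*o^2*w^2 + 39*o^2*w - 10*o^2 + o*w^5 + 5*o*w^4 - 12*o*w^3 + 9*o*w^2 + 25*o*w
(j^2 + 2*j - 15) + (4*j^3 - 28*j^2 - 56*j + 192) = 4*j^3 - 27*j^2 - 54*j + 177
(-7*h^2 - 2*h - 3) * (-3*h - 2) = 21*h^3 + 20*h^2 + 13*h + 6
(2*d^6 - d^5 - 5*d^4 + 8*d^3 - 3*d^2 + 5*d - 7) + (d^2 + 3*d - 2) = 2*d^6 - d^5 - 5*d^4 + 8*d^3 - 2*d^2 + 8*d - 9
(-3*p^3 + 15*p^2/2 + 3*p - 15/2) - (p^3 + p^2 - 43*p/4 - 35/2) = -4*p^3 + 13*p^2/2 + 55*p/4 + 10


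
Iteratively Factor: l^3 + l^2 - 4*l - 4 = (l + 1)*(l^2 - 4) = (l - 2)*(l + 1)*(l + 2)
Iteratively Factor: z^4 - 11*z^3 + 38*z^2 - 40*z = (z - 5)*(z^3 - 6*z^2 + 8*z) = z*(z - 5)*(z^2 - 6*z + 8) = z*(z - 5)*(z - 4)*(z - 2)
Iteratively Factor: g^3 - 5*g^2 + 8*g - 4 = (g - 2)*(g^2 - 3*g + 2) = (g - 2)^2*(g - 1)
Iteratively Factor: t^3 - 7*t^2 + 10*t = (t - 5)*(t^2 - 2*t) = t*(t - 5)*(t - 2)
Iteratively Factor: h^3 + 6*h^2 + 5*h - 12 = (h + 4)*(h^2 + 2*h - 3) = (h + 3)*(h + 4)*(h - 1)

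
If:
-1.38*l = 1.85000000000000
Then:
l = -1.34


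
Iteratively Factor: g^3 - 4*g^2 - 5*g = (g - 5)*(g^2 + g) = g*(g - 5)*(g + 1)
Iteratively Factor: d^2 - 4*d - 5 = (d - 5)*(d + 1)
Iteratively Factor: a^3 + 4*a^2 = (a)*(a^2 + 4*a) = a^2*(a + 4)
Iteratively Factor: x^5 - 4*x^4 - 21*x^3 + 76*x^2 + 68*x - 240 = (x - 5)*(x^4 + x^3 - 16*x^2 - 4*x + 48) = (x - 5)*(x + 4)*(x^3 - 3*x^2 - 4*x + 12) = (x - 5)*(x - 3)*(x + 4)*(x^2 - 4) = (x - 5)*(x - 3)*(x - 2)*(x + 4)*(x + 2)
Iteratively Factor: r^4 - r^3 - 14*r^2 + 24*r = (r - 2)*(r^3 + r^2 - 12*r) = r*(r - 2)*(r^2 + r - 12) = r*(r - 2)*(r + 4)*(r - 3)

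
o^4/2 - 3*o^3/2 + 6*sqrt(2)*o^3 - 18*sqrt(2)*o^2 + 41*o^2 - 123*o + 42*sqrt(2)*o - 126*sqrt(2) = (o/2 + sqrt(2))*(o - 3)*(o + 3*sqrt(2))*(o + 7*sqrt(2))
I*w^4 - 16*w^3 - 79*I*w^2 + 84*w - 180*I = (w + 5*I)*(w + 6*I)^2*(I*w + 1)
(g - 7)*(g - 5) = g^2 - 12*g + 35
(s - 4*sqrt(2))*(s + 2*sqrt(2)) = s^2 - 2*sqrt(2)*s - 16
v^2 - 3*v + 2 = (v - 2)*(v - 1)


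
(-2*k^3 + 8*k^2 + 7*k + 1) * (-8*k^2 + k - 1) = 16*k^5 - 66*k^4 - 46*k^3 - 9*k^2 - 6*k - 1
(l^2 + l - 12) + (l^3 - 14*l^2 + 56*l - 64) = l^3 - 13*l^2 + 57*l - 76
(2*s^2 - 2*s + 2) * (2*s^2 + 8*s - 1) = 4*s^4 + 12*s^3 - 14*s^2 + 18*s - 2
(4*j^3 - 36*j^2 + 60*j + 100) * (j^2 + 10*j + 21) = 4*j^5 + 4*j^4 - 216*j^3 - 56*j^2 + 2260*j + 2100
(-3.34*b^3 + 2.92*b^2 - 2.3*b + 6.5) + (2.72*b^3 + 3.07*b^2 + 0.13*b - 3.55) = -0.62*b^3 + 5.99*b^2 - 2.17*b + 2.95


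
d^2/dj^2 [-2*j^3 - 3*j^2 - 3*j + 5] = -12*j - 6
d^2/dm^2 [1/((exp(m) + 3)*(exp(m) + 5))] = 4*(exp(3*m) + 6*exp(2*m) + exp(m) - 30)*exp(m)/(exp(6*m) + 24*exp(5*m) + 237*exp(4*m) + 1232*exp(3*m) + 3555*exp(2*m) + 5400*exp(m) + 3375)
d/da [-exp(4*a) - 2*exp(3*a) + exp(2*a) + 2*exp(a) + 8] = 2*(-2*exp(3*a) - 3*exp(2*a) + exp(a) + 1)*exp(a)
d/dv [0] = 0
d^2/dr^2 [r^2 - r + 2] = 2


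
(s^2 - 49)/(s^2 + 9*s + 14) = (s - 7)/(s + 2)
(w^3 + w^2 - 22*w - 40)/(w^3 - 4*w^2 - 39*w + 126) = (w^3 + w^2 - 22*w - 40)/(w^3 - 4*w^2 - 39*w + 126)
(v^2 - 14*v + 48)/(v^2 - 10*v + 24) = (v - 8)/(v - 4)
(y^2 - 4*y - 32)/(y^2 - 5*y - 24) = (y + 4)/(y + 3)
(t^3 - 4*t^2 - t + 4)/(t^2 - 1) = t - 4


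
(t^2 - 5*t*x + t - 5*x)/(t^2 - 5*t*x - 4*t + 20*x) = (t + 1)/(t - 4)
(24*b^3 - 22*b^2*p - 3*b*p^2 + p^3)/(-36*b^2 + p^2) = (-4*b^2 + 3*b*p + p^2)/(6*b + p)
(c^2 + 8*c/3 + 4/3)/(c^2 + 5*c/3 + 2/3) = (c + 2)/(c + 1)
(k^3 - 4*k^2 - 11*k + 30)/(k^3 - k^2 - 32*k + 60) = (k + 3)/(k + 6)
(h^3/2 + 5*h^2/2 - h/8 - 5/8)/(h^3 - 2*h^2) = (4*h^3 + 20*h^2 - h - 5)/(8*h^2*(h - 2))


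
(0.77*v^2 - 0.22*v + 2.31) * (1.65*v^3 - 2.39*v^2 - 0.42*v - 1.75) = 1.2705*v^5 - 2.2033*v^4 + 4.0139*v^3 - 6.776*v^2 - 0.5852*v - 4.0425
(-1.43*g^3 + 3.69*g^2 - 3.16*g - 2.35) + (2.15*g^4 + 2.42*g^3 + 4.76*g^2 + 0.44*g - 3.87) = 2.15*g^4 + 0.99*g^3 + 8.45*g^2 - 2.72*g - 6.22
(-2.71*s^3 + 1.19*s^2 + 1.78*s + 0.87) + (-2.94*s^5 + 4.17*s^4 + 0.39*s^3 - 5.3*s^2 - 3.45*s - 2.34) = -2.94*s^5 + 4.17*s^4 - 2.32*s^3 - 4.11*s^2 - 1.67*s - 1.47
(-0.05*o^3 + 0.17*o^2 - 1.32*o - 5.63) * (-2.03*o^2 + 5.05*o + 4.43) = 0.1015*o^5 - 0.5976*o^4 + 3.3166*o^3 + 5.516*o^2 - 34.2791*o - 24.9409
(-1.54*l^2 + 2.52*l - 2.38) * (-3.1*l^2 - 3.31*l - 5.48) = 4.774*l^4 - 2.7146*l^3 + 7.476*l^2 - 5.9318*l + 13.0424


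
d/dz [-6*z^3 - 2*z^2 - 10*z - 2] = -18*z^2 - 4*z - 10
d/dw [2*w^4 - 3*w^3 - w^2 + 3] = w*(8*w^2 - 9*w - 2)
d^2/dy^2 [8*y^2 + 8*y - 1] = 16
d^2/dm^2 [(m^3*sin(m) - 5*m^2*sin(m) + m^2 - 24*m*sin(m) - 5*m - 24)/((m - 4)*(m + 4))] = (-m^7*sin(m) + 5*m^6*sin(m) + 2*m^6*cos(m) + 56*m^5*sin(m) - 160*m^4*sin(m) - 80*m^4*cos(m) - 1040*m^3*sin(m) + 320*m^3*cos(m) - 10*m^3 + 800*m^2*sin(m) + 1536*m^2*cos(m) - 48*m^2 + 5376*m*sin(m) - 5120*m*cos(m) - 480*m - 2560*sin(m) - 12288*cos(m) - 256)/(m^6 - 48*m^4 + 768*m^2 - 4096)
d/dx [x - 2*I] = 1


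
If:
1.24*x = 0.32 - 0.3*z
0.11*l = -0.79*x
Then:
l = 1.7375366568915*z - 1.8533724340176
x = 0.258064516129032 - 0.241935483870968*z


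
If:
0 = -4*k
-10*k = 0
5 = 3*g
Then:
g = 5/3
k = 0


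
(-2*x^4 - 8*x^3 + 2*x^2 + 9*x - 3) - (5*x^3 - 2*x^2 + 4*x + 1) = -2*x^4 - 13*x^3 + 4*x^2 + 5*x - 4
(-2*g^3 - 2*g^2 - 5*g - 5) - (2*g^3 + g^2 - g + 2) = -4*g^3 - 3*g^2 - 4*g - 7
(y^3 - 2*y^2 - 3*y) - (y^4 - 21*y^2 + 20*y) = -y^4 + y^3 + 19*y^2 - 23*y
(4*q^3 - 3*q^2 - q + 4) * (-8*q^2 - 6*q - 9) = -32*q^5 - 10*q^3 + q^2 - 15*q - 36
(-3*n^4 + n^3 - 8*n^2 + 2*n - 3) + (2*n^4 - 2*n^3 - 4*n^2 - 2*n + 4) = -n^4 - n^3 - 12*n^2 + 1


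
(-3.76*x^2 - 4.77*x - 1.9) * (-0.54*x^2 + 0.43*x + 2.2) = 2.0304*x^4 + 0.959*x^3 - 9.2971*x^2 - 11.311*x - 4.18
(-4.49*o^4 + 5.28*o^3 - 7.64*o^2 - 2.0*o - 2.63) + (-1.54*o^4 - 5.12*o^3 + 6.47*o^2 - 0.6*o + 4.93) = -6.03*o^4 + 0.16*o^3 - 1.17*o^2 - 2.6*o + 2.3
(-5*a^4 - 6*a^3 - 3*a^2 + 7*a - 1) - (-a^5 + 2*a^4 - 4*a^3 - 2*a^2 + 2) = a^5 - 7*a^4 - 2*a^3 - a^2 + 7*a - 3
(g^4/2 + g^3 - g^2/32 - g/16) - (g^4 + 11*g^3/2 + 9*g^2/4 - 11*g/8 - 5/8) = -g^4/2 - 9*g^3/2 - 73*g^2/32 + 21*g/16 + 5/8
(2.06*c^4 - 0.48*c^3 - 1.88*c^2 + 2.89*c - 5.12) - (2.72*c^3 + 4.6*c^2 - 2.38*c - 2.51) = 2.06*c^4 - 3.2*c^3 - 6.48*c^2 + 5.27*c - 2.61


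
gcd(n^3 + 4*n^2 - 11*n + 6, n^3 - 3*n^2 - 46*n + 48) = n^2 + 5*n - 6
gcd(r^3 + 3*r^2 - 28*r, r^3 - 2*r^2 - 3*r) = r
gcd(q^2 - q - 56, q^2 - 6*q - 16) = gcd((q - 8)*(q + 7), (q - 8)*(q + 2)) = q - 8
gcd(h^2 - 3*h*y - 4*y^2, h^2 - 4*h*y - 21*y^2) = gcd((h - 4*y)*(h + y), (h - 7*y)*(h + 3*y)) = 1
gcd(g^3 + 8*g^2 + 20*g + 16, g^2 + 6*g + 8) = g^2 + 6*g + 8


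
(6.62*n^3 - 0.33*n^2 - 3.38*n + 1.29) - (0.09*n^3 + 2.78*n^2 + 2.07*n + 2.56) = 6.53*n^3 - 3.11*n^2 - 5.45*n - 1.27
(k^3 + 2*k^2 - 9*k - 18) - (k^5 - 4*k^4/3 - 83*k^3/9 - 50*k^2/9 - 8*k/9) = -k^5 + 4*k^4/3 + 92*k^3/9 + 68*k^2/9 - 73*k/9 - 18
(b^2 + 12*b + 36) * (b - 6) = b^3 + 6*b^2 - 36*b - 216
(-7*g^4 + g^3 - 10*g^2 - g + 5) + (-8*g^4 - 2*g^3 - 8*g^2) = -15*g^4 - g^3 - 18*g^2 - g + 5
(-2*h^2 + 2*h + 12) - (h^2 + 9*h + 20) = -3*h^2 - 7*h - 8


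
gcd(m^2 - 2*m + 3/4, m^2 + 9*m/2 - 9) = m - 3/2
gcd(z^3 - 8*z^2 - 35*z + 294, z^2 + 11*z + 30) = z + 6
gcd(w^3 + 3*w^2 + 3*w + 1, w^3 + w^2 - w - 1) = w^2 + 2*w + 1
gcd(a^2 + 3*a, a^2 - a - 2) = 1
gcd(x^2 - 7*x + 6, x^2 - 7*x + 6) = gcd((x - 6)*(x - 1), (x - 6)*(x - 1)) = x^2 - 7*x + 6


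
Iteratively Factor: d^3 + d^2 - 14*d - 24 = (d - 4)*(d^2 + 5*d + 6) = (d - 4)*(d + 2)*(d + 3)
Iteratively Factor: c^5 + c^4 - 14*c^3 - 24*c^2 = (c)*(c^4 + c^3 - 14*c^2 - 24*c) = c*(c + 3)*(c^3 - 2*c^2 - 8*c) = c*(c - 4)*(c + 3)*(c^2 + 2*c) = c^2*(c - 4)*(c + 3)*(c + 2)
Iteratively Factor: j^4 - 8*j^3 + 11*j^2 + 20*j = (j - 5)*(j^3 - 3*j^2 - 4*j) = (j - 5)*(j + 1)*(j^2 - 4*j) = (j - 5)*(j - 4)*(j + 1)*(j)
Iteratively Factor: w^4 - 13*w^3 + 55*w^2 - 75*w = (w - 5)*(w^3 - 8*w^2 + 15*w) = (w - 5)*(w - 3)*(w^2 - 5*w) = w*(w - 5)*(w - 3)*(w - 5)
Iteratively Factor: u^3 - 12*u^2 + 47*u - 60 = (u - 3)*(u^2 - 9*u + 20) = (u - 5)*(u - 3)*(u - 4)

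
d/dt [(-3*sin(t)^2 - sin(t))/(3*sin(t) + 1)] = -cos(t)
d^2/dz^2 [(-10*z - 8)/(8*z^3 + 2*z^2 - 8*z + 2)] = 2*(-4*(5*z + 4)*(6*z^2 + z - 2)^2 + (60*z^2 + 10*z + (5*z + 4)*(12*z + 1) - 20)*(4*z^3 + z^2 - 4*z + 1))/(4*z^3 + z^2 - 4*z + 1)^3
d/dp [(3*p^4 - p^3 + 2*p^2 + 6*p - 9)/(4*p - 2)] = (18*p^4 - 16*p^3 + 7*p^2 - 4*p + 12)/(2*(4*p^2 - 4*p + 1))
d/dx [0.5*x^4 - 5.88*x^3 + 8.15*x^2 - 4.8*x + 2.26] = 2.0*x^3 - 17.64*x^2 + 16.3*x - 4.8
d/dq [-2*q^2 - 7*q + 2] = -4*q - 7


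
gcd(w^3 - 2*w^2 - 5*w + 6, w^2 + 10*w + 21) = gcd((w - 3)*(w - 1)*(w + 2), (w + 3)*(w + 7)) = 1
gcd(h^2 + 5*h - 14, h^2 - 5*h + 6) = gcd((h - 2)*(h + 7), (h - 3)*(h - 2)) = h - 2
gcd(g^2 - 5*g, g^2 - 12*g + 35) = g - 5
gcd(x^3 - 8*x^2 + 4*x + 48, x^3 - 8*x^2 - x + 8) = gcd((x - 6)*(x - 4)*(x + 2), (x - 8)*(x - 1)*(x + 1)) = 1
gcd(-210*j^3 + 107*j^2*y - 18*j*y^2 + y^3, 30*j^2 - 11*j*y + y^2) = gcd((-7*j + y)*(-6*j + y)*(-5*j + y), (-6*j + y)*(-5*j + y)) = 30*j^2 - 11*j*y + y^2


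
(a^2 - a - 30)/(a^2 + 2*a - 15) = (a - 6)/(a - 3)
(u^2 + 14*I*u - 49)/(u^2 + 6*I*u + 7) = (u + 7*I)/(u - I)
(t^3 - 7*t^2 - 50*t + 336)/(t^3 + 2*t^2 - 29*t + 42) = (t^2 - 14*t + 48)/(t^2 - 5*t + 6)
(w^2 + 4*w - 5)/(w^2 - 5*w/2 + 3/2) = 2*(w + 5)/(2*w - 3)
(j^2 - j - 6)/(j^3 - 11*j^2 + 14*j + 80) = (j - 3)/(j^2 - 13*j + 40)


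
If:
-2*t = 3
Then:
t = -3/2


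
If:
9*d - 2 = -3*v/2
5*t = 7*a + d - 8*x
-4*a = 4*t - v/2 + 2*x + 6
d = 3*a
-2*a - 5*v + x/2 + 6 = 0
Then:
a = 8/11931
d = 8/3977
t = -7728/3977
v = 15764/11931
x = 14500/11931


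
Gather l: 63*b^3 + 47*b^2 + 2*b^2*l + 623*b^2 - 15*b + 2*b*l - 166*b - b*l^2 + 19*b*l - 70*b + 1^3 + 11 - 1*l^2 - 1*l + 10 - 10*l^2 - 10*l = 63*b^3 + 670*b^2 - 251*b + l^2*(-b - 11) + l*(2*b^2 + 21*b - 11) + 22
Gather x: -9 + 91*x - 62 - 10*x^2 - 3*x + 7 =-10*x^2 + 88*x - 64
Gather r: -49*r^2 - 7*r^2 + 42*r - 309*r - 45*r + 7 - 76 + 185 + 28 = -56*r^2 - 312*r + 144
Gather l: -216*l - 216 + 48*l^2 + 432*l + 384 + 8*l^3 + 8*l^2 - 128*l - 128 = 8*l^3 + 56*l^2 + 88*l + 40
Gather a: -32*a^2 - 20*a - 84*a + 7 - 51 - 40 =-32*a^2 - 104*a - 84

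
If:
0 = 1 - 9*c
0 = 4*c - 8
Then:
No Solution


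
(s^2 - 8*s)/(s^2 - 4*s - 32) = s/(s + 4)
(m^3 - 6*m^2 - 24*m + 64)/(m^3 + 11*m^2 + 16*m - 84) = (m^2 - 4*m - 32)/(m^2 + 13*m + 42)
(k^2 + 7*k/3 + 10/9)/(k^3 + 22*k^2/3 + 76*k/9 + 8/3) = (3*k + 5)/(3*k^2 + 20*k + 12)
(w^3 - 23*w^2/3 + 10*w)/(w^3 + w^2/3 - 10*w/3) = (w - 6)/(w + 2)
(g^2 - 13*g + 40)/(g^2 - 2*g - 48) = (g - 5)/(g + 6)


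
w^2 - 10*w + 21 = (w - 7)*(w - 3)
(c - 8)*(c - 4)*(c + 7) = c^3 - 5*c^2 - 52*c + 224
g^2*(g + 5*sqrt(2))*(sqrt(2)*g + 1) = sqrt(2)*g^4 + 11*g^3 + 5*sqrt(2)*g^2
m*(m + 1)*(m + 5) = m^3 + 6*m^2 + 5*m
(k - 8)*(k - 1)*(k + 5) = k^3 - 4*k^2 - 37*k + 40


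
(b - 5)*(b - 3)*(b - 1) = b^3 - 9*b^2 + 23*b - 15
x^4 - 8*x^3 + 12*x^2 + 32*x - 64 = (x - 4)^2*(x - 2)*(x + 2)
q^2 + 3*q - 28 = (q - 4)*(q + 7)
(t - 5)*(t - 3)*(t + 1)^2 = t^4 - 6*t^3 + 22*t + 15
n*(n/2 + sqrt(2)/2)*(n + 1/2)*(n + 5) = n^4/2 + sqrt(2)*n^3/2 + 11*n^3/4 + 5*n^2/4 + 11*sqrt(2)*n^2/4 + 5*sqrt(2)*n/4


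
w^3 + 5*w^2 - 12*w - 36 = (w - 3)*(w + 2)*(w + 6)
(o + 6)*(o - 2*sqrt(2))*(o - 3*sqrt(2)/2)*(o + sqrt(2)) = o^4 - 5*sqrt(2)*o^3/2 + 6*o^3 - 15*sqrt(2)*o^2 - o^2 - 6*o + 6*sqrt(2)*o + 36*sqrt(2)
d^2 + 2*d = d*(d + 2)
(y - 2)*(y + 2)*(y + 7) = y^3 + 7*y^2 - 4*y - 28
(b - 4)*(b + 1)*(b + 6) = b^3 + 3*b^2 - 22*b - 24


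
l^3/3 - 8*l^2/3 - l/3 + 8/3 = (l/3 + 1/3)*(l - 8)*(l - 1)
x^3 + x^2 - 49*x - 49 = (x - 7)*(x + 1)*(x + 7)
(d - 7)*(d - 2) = d^2 - 9*d + 14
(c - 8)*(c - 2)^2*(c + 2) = c^4 - 10*c^3 + 12*c^2 + 40*c - 64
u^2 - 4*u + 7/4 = (u - 7/2)*(u - 1/2)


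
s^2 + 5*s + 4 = (s + 1)*(s + 4)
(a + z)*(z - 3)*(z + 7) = a*z^2 + 4*a*z - 21*a + z^3 + 4*z^2 - 21*z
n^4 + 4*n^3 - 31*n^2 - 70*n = n*(n - 5)*(n + 2)*(n + 7)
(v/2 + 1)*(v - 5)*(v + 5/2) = v^3/2 - v^2/4 - 35*v/4 - 25/2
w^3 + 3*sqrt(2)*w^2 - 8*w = w*(w - sqrt(2))*(w + 4*sqrt(2))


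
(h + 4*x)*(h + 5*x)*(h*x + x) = h^3*x + 9*h^2*x^2 + h^2*x + 20*h*x^3 + 9*h*x^2 + 20*x^3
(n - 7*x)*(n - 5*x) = n^2 - 12*n*x + 35*x^2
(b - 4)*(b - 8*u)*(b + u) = b^3 - 7*b^2*u - 4*b^2 - 8*b*u^2 + 28*b*u + 32*u^2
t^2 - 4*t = t*(t - 4)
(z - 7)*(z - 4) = z^2 - 11*z + 28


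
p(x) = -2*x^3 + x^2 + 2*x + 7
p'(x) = -6*x^2 + 2*x + 2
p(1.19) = 7.43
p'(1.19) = -4.12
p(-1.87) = 19.84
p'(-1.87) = -22.72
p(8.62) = -1182.46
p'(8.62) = -426.59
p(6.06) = -389.25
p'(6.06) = -206.22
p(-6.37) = 551.79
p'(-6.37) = -254.20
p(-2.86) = 56.25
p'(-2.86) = -52.80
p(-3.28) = 81.77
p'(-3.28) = -69.11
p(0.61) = 8.14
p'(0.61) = 0.99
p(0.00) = 7.00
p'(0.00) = 2.00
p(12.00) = -3281.00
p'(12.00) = -838.00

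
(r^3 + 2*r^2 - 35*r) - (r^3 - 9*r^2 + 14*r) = 11*r^2 - 49*r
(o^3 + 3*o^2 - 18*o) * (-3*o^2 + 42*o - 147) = -3*o^5 + 33*o^4 + 33*o^3 - 1197*o^2 + 2646*o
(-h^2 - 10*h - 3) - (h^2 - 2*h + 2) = -2*h^2 - 8*h - 5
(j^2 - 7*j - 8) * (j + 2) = j^3 - 5*j^2 - 22*j - 16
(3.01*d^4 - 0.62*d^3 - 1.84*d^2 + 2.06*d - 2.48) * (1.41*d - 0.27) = 4.2441*d^5 - 1.6869*d^4 - 2.427*d^3 + 3.4014*d^2 - 4.053*d + 0.6696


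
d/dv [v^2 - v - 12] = 2*v - 1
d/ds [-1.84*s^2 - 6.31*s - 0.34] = -3.68*s - 6.31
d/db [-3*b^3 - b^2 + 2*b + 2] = -9*b^2 - 2*b + 2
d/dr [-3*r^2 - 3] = -6*r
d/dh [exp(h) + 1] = exp(h)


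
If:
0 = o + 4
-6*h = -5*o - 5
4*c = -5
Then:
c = -5/4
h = -5/2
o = -4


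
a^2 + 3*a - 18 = (a - 3)*(a + 6)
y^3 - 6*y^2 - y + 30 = (y - 5)*(y - 3)*(y + 2)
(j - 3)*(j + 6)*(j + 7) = j^3 + 10*j^2 + 3*j - 126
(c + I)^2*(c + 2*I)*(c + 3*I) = c^4 + 7*I*c^3 - 17*c^2 - 17*I*c + 6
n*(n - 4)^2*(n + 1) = n^4 - 7*n^3 + 8*n^2 + 16*n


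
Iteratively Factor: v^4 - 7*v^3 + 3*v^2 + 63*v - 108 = (v - 3)*(v^3 - 4*v^2 - 9*v + 36) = (v - 3)^2*(v^2 - v - 12) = (v - 3)^2*(v + 3)*(v - 4)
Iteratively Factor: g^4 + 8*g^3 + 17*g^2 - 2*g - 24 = (g + 4)*(g^3 + 4*g^2 + g - 6) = (g - 1)*(g + 4)*(g^2 + 5*g + 6) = (g - 1)*(g + 3)*(g + 4)*(g + 2)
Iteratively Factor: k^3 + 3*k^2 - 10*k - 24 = (k + 2)*(k^2 + k - 12) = (k - 3)*(k + 2)*(k + 4)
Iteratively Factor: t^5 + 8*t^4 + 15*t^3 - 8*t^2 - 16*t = (t + 4)*(t^4 + 4*t^3 - t^2 - 4*t) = t*(t + 4)*(t^3 + 4*t^2 - t - 4) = t*(t + 1)*(t + 4)*(t^2 + 3*t - 4) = t*(t - 1)*(t + 1)*(t + 4)*(t + 4)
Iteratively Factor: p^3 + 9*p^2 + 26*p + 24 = (p + 3)*(p^2 + 6*p + 8) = (p + 2)*(p + 3)*(p + 4)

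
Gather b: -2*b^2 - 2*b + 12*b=-2*b^2 + 10*b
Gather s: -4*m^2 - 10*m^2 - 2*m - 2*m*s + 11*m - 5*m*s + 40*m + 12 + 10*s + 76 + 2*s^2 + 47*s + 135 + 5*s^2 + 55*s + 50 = -14*m^2 + 49*m + 7*s^2 + s*(112 - 7*m) + 273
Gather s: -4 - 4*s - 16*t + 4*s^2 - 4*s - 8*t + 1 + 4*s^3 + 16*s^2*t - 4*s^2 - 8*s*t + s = 4*s^3 + 16*s^2*t + s*(-8*t - 7) - 24*t - 3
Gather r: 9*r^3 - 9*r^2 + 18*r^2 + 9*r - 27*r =9*r^3 + 9*r^2 - 18*r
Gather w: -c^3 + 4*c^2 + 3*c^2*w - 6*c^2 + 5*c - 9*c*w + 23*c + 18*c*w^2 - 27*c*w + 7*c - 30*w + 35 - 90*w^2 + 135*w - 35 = -c^3 - 2*c^2 + 35*c + w^2*(18*c - 90) + w*(3*c^2 - 36*c + 105)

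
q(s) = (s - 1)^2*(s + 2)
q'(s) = (s - 1)^2 + (s + 2)*(2*s - 2)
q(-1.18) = 3.90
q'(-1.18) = 1.18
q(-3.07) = -17.72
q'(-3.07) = 25.27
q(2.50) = 10.12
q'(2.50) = 15.75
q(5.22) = 128.58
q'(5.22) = 78.75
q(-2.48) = -5.81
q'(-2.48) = 15.45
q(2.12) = 5.17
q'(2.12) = 10.48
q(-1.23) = 3.83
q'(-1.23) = 1.54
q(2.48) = 9.81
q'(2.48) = 15.45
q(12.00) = 1694.00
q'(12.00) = 429.00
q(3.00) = 20.00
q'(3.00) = 24.00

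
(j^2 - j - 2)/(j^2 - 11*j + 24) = (j^2 - j - 2)/(j^2 - 11*j + 24)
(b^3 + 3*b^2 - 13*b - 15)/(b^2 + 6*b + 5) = b - 3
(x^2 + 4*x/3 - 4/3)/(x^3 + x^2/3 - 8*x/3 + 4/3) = 1/(x - 1)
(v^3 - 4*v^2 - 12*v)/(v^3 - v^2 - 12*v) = (-v^2 + 4*v + 12)/(-v^2 + v + 12)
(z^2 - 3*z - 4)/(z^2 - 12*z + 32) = (z + 1)/(z - 8)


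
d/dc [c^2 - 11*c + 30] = 2*c - 11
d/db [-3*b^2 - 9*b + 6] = -6*b - 9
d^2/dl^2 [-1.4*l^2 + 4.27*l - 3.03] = -2.80000000000000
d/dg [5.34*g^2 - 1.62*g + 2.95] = 10.68*g - 1.62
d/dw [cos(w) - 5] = -sin(w)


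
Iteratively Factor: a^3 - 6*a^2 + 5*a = (a - 1)*(a^2 - 5*a) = a*(a - 1)*(a - 5)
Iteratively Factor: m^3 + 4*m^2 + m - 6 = (m - 1)*(m^2 + 5*m + 6) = (m - 1)*(m + 2)*(m + 3)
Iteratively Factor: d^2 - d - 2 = (d + 1)*(d - 2)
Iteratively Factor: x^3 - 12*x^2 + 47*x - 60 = (x - 3)*(x^2 - 9*x + 20) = (x - 4)*(x - 3)*(x - 5)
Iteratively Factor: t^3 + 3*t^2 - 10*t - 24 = (t + 4)*(t^2 - t - 6) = (t - 3)*(t + 4)*(t + 2)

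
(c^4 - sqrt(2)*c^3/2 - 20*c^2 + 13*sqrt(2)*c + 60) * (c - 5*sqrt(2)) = c^5 - 11*sqrt(2)*c^4/2 - 15*c^3 + 113*sqrt(2)*c^2 - 70*c - 300*sqrt(2)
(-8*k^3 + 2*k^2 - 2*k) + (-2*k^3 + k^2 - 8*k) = -10*k^3 + 3*k^2 - 10*k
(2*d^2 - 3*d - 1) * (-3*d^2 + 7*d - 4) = -6*d^4 + 23*d^3 - 26*d^2 + 5*d + 4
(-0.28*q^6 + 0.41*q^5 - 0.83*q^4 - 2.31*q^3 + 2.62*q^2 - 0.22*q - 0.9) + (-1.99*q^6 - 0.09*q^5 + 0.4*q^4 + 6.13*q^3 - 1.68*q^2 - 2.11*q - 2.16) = -2.27*q^6 + 0.32*q^5 - 0.43*q^4 + 3.82*q^3 + 0.94*q^2 - 2.33*q - 3.06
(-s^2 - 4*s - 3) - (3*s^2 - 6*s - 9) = -4*s^2 + 2*s + 6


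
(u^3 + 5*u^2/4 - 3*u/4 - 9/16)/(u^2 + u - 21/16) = (4*u^2 + 8*u + 3)/(4*u + 7)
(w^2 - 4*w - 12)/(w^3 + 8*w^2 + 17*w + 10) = (w - 6)/(w^2 + 6*w + 5)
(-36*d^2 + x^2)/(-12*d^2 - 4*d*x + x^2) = (6*d + x)/(2*d + x)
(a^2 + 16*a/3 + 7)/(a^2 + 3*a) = (a + 7/3)/a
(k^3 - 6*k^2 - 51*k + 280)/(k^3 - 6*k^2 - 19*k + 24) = (k^2 + 2*k - 35)/(k^2 + 2*k - 3)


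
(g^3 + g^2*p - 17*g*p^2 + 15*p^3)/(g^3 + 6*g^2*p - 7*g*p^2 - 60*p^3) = (g - p)/(g + 4*p)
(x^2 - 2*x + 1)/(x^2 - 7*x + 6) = (x - 1)/(x - 6)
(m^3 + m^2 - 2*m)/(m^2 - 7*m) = (m^2 + m - 2)/(m - 7)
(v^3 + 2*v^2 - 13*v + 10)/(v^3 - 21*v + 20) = (v - 2)/(v - 4)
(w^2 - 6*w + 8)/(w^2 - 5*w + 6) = (w - 4)/(w - 3)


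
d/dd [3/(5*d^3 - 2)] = -45*d^2/(5*d^3 - 2)^2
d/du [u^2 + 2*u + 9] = 2*u + 2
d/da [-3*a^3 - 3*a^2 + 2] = 3*a*(-3*a - 2)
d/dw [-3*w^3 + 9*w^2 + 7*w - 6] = -9*w^2 + 18*w + 7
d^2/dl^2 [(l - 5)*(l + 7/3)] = 2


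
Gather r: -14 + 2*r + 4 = 2*r - 10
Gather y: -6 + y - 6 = y - 12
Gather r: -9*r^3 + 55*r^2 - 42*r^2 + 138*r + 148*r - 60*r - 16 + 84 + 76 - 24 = -9*r^3 + 13*r^2 + 226*r + 120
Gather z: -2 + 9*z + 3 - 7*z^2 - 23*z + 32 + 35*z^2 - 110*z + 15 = 28*z^2 - 124*z + 48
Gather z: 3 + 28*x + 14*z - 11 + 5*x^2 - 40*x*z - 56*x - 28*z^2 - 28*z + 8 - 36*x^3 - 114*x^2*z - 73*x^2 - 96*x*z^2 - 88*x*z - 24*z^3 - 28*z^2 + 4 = -36*x^3 - 68*x^2 - 28*x - 24*z^3 + z^2*(-96*x - 56) + z*(-114*x^2 - 128*x - 14) + 4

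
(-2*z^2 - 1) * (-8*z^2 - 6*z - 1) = 16*z^4 + 12*z^3 + 10*z^2 + 6*z + 1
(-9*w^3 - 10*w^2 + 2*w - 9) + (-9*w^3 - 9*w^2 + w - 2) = -18*w^3 - 19*w^2 + 3*w - 11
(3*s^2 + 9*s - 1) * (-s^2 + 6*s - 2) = -3*s^4 + 9*s^3 + 49*s^2 - 24*s + 2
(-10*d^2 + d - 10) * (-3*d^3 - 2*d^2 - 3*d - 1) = 30*d^5 + 17*d^4 + 58*d^3 + 27*d^2 + 29*d + 10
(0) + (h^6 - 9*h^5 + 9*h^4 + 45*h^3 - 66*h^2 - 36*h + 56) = h^6 - 9*h^5 + 9*h^4 + 45*h^3 - 66*h^2 - 36*h + 56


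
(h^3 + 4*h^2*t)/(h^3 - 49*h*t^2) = h*(h + 4*t)/(h^2 - 49*t^2)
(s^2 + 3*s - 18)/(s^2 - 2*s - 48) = (s - 3)/(s - 8)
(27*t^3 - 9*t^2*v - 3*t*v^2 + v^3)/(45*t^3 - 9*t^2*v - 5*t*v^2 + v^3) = (3*t - v)/(5*t - v)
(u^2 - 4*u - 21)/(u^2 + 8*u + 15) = (u - 7)/(u + 5)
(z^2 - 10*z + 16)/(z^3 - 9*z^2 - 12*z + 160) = (z - 2)/(z^2 - z - 20)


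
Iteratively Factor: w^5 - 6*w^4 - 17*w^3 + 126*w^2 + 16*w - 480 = (w + 4)*(w^4 - 10*w^3 + 23*w^2 + 34*w - 120) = (w + 2)*(w + 4)*(w^3 - 12*w^2 + 47*w - 60) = (w - 4)*(w + 2)*(w + 4)*(w^2 - 8*w + 15) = (w - 5)*(w - 4)*(w + 2)*(w + 4)*(w - 3)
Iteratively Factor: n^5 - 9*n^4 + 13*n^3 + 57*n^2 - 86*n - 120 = (n + 2)*(n^4 - 11*n^3 + 35*n^2 - 13*n - 60) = (n + 1)*(n + 2)*(n^3 - 12*n^2 + 47*n - 60) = (n - 5)*(n + 1)*(n + 2)*(n^2 - 7*n + 12) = (n - 5)*(n - 4)*(n + 1)*(n + 2)*(n - 3)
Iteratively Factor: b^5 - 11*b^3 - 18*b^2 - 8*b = (b + 2)*(b^4 - 2*b^3 - 7*b^2 - 4*b) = (b - 4)*(b + 2)*(b^3 + 2*b^2 + b) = b*(b - 4)*(b + 2)*(b^2 + 2*b + 1) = b*(b - 4)*(b + 1)*(b + 2)*(b + 1)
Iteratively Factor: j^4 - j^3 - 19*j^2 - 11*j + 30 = (j + 2)*(j^3 - 3*j^2 - 13*j + 15) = (j + 2)*(j + 3)*(j^2 - 6*j + 5) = (j - 5)*(j + 2)*(j + 3)*(j - 1)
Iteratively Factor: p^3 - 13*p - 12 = (p + 1)*(p^2 - p - 12) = (p + 1)*(p + 3)*(p - 4)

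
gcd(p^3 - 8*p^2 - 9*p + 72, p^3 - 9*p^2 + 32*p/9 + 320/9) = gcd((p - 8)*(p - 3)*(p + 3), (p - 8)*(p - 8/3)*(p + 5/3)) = p - 8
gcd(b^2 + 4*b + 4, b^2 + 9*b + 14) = b + 2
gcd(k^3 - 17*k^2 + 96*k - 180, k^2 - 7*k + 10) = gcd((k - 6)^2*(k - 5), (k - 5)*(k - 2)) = k - 5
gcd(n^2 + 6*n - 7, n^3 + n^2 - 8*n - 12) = 1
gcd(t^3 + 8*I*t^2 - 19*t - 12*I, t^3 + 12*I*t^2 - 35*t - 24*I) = t^2 + 4*I*t - 3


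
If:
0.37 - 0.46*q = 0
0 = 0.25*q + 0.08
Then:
No Solution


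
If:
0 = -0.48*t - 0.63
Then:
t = -1.31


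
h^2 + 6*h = h*(h + 6)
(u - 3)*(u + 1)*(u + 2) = u^3 - 7*u - 6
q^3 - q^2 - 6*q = q*(q - 3)*(q + 2)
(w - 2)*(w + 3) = w^2 + w - 6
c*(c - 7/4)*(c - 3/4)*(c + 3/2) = c^4 - c^3 - 39*c^2/16 + 63*c/32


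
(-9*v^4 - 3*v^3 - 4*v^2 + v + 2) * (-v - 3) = 9*v^5 + 30*v^4 + 13*v^3 + 11*v^2 - 5*v - 6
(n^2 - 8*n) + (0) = n^2 - 8*n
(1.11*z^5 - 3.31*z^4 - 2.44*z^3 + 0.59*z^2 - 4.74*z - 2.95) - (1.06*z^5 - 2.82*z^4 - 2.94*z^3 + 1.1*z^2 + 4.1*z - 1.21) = 0.05*z^5 - 0.49*z^4 + 0.5*z^3 - 0.51*z^2 - 8.84*z - 1.74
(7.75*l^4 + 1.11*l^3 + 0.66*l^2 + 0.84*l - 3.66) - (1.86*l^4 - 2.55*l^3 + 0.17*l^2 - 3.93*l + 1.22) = 5.89*l^4 + 3.66*l^3 + 0.49*l^2 + 4.77*l - 4.88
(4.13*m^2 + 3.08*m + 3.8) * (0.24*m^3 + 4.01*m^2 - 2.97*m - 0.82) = 0.9912*m^5 + 17.3005*m^4 + 0.996699999999999*m^3 + 2.7038*m^2 - 13.8116*m - 3.116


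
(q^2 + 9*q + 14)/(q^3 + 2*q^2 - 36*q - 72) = (q + 7)/(q^2 - 36)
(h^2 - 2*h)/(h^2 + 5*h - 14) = h/(h + 7)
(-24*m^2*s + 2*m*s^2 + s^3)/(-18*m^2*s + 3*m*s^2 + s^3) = (-4*m + s)/(-3*m + s)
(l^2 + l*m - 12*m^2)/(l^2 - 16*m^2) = (l - 3*m)/(l - 4*m)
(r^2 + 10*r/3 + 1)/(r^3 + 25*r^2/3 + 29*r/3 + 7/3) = (r + 3)/(r^2 + 8*r + 7)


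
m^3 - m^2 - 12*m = m*(m - 4)*(m + 3)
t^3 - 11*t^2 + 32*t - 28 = (t - 7)*(t - 2)^2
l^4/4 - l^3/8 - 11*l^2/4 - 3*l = l*(l/4 + 1/2)*(l - 4)*(l + 3/2)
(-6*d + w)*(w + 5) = -6*d*w - 30*d + w^2 + 5*w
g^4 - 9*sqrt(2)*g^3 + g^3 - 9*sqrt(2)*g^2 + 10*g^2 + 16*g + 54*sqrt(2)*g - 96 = (g - 2)*(g + 3)*(g - 8*sqrt(2))*(g - sqrt(2))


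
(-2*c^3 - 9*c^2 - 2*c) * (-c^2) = 2*c^5 + 9*c^4 + 2*c^3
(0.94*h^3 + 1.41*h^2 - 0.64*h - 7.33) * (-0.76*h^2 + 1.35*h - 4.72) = -0.7144*h^5 + 0.1974*h^4 - 2.0469*h^3 - 1.9484*h^2 - 6.8747*h + 34.5976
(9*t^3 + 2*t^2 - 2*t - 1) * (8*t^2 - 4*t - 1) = 72*t^5 - 20*t^4 - 33*t^3 - 2*t^2 + 6*t + 1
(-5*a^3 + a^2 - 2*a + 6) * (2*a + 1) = -10*a^4 - 3*a^3 - 3*a^2 + 10*a + 6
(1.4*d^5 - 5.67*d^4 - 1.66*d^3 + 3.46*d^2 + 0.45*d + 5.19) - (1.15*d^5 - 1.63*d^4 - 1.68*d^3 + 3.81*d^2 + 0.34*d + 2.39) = 0.25*d^5 - 4.04*d^4 + 0.02*d^3 - 0.35*d^2 + 0.11*d + 2.8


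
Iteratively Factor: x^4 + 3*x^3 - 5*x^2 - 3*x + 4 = (x + 1)*(x^3 + 2*x^2 - 7*x + 4) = (x - 1)*(x + 1)*(x^2 + 3*x - 4) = (x - 1)^2*(x + 1)*(x + 4)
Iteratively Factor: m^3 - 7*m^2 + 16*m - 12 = (m - 3)*(m^2 - 4*m + 4) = (m - 3)*(m - 2)*(m - 2)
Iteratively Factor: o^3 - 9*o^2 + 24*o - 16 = (o - 4)*(o^2 - 5*o + 4) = (o - 4)*(o - 1)*(o - 4)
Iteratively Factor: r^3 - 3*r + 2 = (r - 1)*(r^2 + r - 2) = (r - 1)*(r + 2)*(r - 1)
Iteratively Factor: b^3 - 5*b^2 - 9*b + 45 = (b - 5)*(b^2 - 9) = (b - 5)*(b - 3)*(b + 3)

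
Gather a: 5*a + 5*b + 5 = 5*a + 5*b + 5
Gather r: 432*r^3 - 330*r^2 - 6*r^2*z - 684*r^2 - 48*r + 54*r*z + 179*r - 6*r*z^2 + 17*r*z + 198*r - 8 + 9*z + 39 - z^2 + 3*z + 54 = 432*r^3 + r^2*(-6*z - 1014) + r*(-6*z^2 + 71*z + 329) - z^2 + 12*z + 85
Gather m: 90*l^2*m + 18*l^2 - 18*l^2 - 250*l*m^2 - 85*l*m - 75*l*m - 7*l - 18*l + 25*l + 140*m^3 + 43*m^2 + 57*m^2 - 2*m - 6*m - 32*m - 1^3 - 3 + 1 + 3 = 140*m^3 + m^2*(100 - 250*l) + m*(90*l^2 - 160*l - 40)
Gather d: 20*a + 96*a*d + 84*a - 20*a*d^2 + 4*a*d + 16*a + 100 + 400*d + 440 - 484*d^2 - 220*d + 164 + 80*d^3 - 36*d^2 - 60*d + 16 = 120*a + 80*d^3 + d^2*(-20*a - 520) + d*(100*a + 120) + 720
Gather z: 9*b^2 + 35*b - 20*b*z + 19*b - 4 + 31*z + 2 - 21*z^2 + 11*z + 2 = 9*b^2 + 54*b - 21*z^2 + z*(42 - 20*b)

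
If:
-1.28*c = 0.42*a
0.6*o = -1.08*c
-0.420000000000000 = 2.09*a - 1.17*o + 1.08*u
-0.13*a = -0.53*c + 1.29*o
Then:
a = 0.00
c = 0.00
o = 0.00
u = -0.39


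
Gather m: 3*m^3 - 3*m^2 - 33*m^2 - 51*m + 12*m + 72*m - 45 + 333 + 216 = 3*m^3 - 36*m^2 + 33*m + 504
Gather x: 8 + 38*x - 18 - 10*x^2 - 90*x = -10*x^2 - 52*x - 10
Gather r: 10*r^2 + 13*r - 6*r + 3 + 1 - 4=10*r^2 + 7*r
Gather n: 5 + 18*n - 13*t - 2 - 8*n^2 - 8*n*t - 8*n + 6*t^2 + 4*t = -8*n^2 + n*(10 - 8*t) + 6*t^2 - 9*t + 3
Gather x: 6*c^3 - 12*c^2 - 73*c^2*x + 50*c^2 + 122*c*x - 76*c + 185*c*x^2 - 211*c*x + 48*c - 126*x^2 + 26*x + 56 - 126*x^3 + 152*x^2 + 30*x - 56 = 6*c^3 + 38*c^2 - 28*c - 126*x^3 + x^2*(185*c + 26) + x*(-73*c^2 - 89*c + 56)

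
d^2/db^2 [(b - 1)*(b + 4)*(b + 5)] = 6*b + 16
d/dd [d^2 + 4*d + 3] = 2*d + 4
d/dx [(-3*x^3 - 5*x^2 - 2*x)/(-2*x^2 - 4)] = (3*x^4 + 16*x^2 + 20*x + 4)/(2*(x^4 + 4*x^2 + 4))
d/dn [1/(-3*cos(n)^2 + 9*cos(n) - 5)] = 3*(3 - 2*cos(n))*sin(n)/(3*cos(n)^2 - 9*cos(n) + 5)^2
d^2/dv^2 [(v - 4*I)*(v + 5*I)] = 2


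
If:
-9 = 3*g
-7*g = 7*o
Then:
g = -3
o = 3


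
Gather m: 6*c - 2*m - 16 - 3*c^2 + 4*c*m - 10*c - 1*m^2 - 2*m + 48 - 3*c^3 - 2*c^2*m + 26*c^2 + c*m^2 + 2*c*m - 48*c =-3*c^3 + 23*c^2 - 52*c + m^2*(c - 1) + m*(-2*c^2 + 6*c - 4) + 32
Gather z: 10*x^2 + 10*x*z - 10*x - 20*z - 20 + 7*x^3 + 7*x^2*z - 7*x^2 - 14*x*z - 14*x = 7*x^3 + 3*x^2 - 24*x + z*(7*x^2 - 4*x - 20) - 20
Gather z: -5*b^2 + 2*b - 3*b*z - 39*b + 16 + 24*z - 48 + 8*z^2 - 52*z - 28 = -5*b^2 - 37*b + 8*z^2 + z*(-3*b - 28) - 60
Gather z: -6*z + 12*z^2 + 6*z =12*z^2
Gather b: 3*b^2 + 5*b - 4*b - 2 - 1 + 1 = 3*b^2 + b - 2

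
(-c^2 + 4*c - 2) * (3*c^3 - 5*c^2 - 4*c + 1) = -3*c^5 + 17*c^4 - 22*c^3 - 7*c^2 + 12*c - 2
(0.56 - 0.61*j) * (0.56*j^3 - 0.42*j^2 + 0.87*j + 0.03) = -0.3416*j^4 + 0.5698*j^3 - 0.7659*j^2 + 0.4689*j + 0.0168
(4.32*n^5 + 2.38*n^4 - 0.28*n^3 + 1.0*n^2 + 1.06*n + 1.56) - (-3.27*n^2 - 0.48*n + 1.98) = 4.32*n^5 + 2.38*n^4 - 0.28*n^3 + 4.27*n^2 + 1.54*n - 0.42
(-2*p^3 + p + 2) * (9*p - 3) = -18*p^4 + 6*p^3 + 9*p^2 + 15*p - 6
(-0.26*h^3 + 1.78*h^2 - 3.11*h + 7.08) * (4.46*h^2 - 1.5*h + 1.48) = -1.1596*h^5 + 8.3288*h^4 - 16.9254*h^3 + 38.8762*h^2 - 15.2228*h + 10.4784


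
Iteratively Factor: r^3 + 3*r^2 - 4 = (r + 2)*(r^2 + r - 2) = (r - 1)*(r + 2)*(r + 2)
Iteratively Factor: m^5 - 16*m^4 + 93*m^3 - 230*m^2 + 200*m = (m - 4)*(m^4 - 12*m^3 + 45*m^2 - 50*m) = (m - 5)*(m - 4)*(m^3 - 7*m^2 + 10*m) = m*(m - 5)*(m - 4)*(m^2 - 7*m + 10) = m*(m - 5)^2*(m - 4)*(m - 2)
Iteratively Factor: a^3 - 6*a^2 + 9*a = (a - 3)*(a^2 - 3*a) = a*(a - 3)*(a - 3)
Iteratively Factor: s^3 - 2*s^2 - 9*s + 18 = (s + 3)*(s^2 - 5*s + 6) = (s - 2)*(s + 3)*(s - 3)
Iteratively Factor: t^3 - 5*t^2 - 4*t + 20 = (t - 2)*(t^2 - 3*t - 10) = (t - 2)*(t + 2)*(t - 5)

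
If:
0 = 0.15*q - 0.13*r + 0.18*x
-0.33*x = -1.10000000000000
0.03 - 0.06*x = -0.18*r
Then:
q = -3.18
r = 0.94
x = 3.33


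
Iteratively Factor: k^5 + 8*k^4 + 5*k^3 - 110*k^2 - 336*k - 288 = (k + 2)*(k^4 + 6*k^3 - 7*k^2 - 96*k - 144) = (k + 2)*(k + 4)*(k^3 + 2*k^2 - 15*k - 36) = (k + 2)*(k + 3)*(k + 4)*(k^2 - k - 12) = (k + 2)*(k + 3)^2*(k + 4)*(k - 4)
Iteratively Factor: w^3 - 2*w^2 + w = (w - 1)*(w^2 - w) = w*(w - 1)*(w - 1)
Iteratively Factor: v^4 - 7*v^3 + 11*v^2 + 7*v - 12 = (v - 4)*(v^3 - 3*v^2 - v + 3) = (v - 4)*(v - 3)*(v^2 - 1) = (v - 4)*(v - 3)*(v - 1)*(v + 1)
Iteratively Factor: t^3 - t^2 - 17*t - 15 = (t + 1)*(t^2 - 2*t - 15) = (t - 5)*(t + 1)*(t + 3)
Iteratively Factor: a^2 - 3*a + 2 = (a - 2)*(a - 1)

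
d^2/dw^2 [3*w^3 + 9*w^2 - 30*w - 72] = 18*w + 18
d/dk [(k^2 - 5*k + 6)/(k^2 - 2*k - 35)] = (3*k^2 - 82*k + 187)/(k^4 - 4*k^3 - 66*k^2 + 140*k + 1225)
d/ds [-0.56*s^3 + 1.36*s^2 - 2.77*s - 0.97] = -1.68*s^2 + 2.72*s - 2.77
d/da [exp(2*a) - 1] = 2*exp(2*a)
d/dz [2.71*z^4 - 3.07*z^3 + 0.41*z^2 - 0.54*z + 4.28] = 10.84*z^3 - 9.21*z^2 + 0.82*z - 0.54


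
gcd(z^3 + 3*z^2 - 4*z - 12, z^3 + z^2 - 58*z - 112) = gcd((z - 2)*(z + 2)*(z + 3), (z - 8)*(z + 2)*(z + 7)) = z + 2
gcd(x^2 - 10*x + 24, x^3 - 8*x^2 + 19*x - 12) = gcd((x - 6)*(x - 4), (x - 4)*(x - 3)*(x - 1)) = x - 4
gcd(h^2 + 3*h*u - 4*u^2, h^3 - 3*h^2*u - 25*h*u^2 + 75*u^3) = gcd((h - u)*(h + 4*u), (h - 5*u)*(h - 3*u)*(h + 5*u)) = 1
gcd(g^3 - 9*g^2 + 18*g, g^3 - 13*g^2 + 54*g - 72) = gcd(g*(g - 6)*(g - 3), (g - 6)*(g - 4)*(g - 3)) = g^2 - 9*g + 18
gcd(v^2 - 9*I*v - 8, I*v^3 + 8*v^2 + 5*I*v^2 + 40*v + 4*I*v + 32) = v - 8*I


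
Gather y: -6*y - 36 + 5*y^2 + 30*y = 5*y^2 + 24*y - 36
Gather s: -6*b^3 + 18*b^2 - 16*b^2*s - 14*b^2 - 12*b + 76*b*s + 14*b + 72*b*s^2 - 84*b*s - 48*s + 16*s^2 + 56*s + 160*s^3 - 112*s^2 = -6*b^3 + 4*b^2 + 2*b + 160*s^3 + s^2*(72*b - 96) + s*(-16*b^2 - 8*b + 8)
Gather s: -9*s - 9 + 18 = 9 - 9*s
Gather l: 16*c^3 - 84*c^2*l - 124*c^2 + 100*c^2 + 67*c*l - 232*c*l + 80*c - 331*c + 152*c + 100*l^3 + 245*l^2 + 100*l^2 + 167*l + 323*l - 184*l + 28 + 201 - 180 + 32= 16*c^3 - 24*c^2 - 99*c + 100*l^3 + 345*l^2 + l*(-84*c^2 - 165*c + 306) + 81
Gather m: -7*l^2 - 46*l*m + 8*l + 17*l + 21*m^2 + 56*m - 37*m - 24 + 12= -7*l^2 + 25*l + 21*m^2 + m*(19 - 46*l) - 12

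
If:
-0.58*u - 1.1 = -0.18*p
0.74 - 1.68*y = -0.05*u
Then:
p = 108.266666666667*y - 41.5777777777778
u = 33.6*y - 14.8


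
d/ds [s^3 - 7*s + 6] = 3*s^2 - 7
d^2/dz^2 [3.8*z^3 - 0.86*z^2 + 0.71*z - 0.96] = 22.8*z - 1.72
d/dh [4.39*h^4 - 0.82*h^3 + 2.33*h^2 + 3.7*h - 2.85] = 17.56*h^3 - 2.46*h^2 + 4.66*h + 3.7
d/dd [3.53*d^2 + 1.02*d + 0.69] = 7.06*d + 1.02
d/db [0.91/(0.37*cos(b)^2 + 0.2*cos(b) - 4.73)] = (0.6734*cos(b) + 0.182)*sin(b)/(0.37*cos(b)^2 + 0.2*cos(b) - 4.73)^2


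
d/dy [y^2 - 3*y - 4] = 2*y - 3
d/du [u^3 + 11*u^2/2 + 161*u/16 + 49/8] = 3*u^2 + 11*u + 161/16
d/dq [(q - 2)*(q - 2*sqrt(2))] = 2*q - 2*sqrt(2) - 2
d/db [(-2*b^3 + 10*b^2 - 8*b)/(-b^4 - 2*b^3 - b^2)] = 2*(-b^3 + 11*b^2 - 12*b - 4)/(b^2*(b^3 + 3*b^2 + 3*b + 1))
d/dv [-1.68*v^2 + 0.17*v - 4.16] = 0.17 - 3.36*v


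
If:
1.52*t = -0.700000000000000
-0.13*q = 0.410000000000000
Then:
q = -3.15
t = -0.46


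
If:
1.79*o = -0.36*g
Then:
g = -4.97222222222222*o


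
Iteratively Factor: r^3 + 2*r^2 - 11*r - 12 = (r + 4)*(r^2 - 2*r - 3) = (r + 1)*(r + 4)*(r - 3)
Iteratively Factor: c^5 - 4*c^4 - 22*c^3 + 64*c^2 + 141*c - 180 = (c + 3)*(c^4 - 7*c^3 - c^2 + 67*c - 60) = (c - 4)*(c + 3)*(c^3 - 3*c^2 - 13*c + 15) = (c - 4)*(c - 1)*(c + 3)*(c^2 - 2*c - 15) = (c - 5)*(c - 4)*(c - 1)*(c + 3)*(c + 3)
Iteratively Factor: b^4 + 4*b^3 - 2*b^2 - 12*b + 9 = (b - 1)*(b^3 + 5*b^2 + 3*b - 9) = (b - 1)*(b + 3)*(b^2 + 2*b - 3) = (b - 1)*(b + 3)^2*(b - 1)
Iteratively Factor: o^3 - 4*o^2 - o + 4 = (o - 1)*(o^2 - 3*o - 4) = (o - 1)*(o + 1)*(o - 4)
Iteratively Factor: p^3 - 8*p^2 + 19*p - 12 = (p - 4)*(p^2 - 4*p + 3) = (p - 4)*(p - 3)*(p - 1)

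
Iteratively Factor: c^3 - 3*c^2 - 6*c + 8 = (c - 4)*(c^2 + c - 2) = (c - 4)*(c + 2)*(c - 1)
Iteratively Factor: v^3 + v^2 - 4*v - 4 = (v - 2)*(v^2 + 3*v + 2) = (v - 2)*(v + 2)*(v + 1)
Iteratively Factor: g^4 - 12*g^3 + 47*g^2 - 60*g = (g - 5)*(g^3 - 7*g^2 + 12*g) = g*(g - 5)*(g^2 - 7*g + 12) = g*(g - 5)*(g - 4)*(g - 3)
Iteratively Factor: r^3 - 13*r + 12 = (r - 1)*(r^2 + r - 12) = (r - 1)*(r + 4)*(r - 3)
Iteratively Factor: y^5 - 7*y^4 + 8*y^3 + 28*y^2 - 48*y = (y + 2)*(y^4 - 9*y^3 + 26*y^2 - 24*y) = (y - 4)*(y + 2)*(y^3 - 5*y^2 + 6*y) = y*(y - 4)*(y + 2)*(y^2 - 5*y + 6) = y*(y - 4)*(y - 2)*(y + 2)*(y - 3)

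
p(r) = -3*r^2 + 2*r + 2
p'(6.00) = -34.00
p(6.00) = -94.00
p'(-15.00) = 92.00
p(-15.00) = -703.00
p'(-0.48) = 4.88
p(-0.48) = 0.35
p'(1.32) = -5.92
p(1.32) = -0.59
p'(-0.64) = 5.84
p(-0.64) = -0.51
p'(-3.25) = 21.50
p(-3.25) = -36.19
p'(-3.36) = 22.16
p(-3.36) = -38.59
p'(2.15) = -10.90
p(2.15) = -7.57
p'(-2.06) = 14.36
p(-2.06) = -14.85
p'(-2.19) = 15.14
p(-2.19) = -16.77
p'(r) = 2 - 6*r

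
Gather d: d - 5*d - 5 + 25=20 - 4*d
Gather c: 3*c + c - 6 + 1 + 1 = 4*c - 4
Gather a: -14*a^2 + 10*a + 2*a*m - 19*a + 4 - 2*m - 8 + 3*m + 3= -14*a^2 + a*(2*m - 9) + m - 1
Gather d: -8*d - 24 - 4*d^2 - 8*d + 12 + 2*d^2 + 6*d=-2*d^2 - 10*d - 12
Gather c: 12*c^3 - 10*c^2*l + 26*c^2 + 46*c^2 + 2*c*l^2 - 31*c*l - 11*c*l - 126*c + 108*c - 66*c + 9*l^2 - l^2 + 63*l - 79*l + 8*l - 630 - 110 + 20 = 12*c^3 + c^2*(72 - 10*l) + c*(2*l^2 - 42*l - 84) + 8*l^2 - 8*l - 720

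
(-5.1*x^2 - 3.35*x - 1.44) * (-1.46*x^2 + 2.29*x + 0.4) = 7.446*x^4 - 6.788*x^3 - 7.6091*x^2 - 4.6376*x - 0.576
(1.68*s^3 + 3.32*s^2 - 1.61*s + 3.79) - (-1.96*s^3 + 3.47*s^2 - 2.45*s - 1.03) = 3.64*s^3 - 0.15*s^2 + 0.84*s + 4.82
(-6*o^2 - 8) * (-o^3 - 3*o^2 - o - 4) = 6*o^5 + 18*o^4 + 14*o^3 + 48*o^2 + 8*o + 32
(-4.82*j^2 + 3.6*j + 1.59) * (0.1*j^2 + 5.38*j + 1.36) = -0.482*j^4 - 25.5716*j^3 + 12.9718*j^2 + 13.4502*j + 2.1624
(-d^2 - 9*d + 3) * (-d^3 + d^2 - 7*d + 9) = d^5 + 8*d^4 - 5*d^3 + 57*d^2 - 102*d + 27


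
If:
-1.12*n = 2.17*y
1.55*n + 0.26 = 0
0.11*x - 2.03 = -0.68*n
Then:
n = -0.17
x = 19.49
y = 0.09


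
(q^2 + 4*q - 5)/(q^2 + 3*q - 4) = (q + 5)/(q + 4)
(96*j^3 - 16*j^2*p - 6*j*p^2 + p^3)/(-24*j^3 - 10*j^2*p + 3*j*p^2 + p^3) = (24*j^2 - 10*j*p + p^2)/(-6*j^2 - j*p + p^2)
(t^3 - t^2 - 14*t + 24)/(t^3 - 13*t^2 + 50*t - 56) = (t^2 + t - 12)/(t^2 - 11*t + 28)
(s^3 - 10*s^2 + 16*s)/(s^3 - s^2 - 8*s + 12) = s*(s - 8)/(s^2 + s - 6)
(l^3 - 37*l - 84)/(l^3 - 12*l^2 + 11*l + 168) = (l + 4)/(l - 8)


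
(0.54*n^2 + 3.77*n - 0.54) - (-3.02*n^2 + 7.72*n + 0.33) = 3.56*n^2 - 3.95*n - 0.87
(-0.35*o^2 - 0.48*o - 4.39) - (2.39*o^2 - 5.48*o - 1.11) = -2.74*o^2 + 5.0*o - 3.28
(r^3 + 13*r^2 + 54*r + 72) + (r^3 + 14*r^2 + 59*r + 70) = 2*r^3 + 27*r^2 + 113*r + 142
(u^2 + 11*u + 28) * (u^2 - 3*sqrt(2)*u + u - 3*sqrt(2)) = u^4 - 3*sqrt(2)*u^3 + 12*u^3 - 36*sqrt(2)*u^2 + 39*u^2 - 117*sqrt(2)*u + 28*u - 84*sqrt(2)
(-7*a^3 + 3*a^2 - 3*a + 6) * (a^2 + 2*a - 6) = -7*a^5 - 11*a^4 + 45*a^3 - 18*a^2 + 30*a - 36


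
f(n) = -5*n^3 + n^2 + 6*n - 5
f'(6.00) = -522.00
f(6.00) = -1013.00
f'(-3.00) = -135.00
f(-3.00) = 121.00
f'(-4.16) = -261.90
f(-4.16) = 347.30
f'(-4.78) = -346.29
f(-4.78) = 535.25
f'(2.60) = -90.20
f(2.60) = -70.52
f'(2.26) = -66.09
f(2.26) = -44.05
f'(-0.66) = -1.85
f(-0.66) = -7.09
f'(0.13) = 6.01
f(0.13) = -4.21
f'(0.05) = 6.06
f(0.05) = -4.70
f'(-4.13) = -258.11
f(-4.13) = 339.50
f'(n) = -15*n^2 + 2*n + 6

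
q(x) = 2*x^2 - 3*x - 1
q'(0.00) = -3.00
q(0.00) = -1.00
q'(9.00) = 33.00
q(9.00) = 134.00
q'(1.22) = 1.88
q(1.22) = -1.68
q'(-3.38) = -16.52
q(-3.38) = 31.99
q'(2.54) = 7.16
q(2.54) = 4.28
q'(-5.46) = -24.84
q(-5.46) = 75.00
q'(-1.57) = -9.28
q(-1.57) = 8.64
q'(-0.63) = -5.52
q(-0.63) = 1.68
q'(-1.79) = -10.16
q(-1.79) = 10.78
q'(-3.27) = -16.08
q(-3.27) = 30.20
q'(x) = 4*x - 3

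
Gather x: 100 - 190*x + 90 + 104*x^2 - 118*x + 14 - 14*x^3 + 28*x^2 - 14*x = -14*x^3 + 132*x^2 - 322*x + 204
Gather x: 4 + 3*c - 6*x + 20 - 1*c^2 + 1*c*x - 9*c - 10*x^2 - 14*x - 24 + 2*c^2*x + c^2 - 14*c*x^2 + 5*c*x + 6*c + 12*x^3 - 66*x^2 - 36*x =12*x^3 + x^2*(-14*c - 76) + x*(2*c^2 + 6*c - 56)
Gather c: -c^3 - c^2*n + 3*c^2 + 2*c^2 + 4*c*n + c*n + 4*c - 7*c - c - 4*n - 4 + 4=-c^3 + c^2*(5 - n) + c*(5*n - 4) - 4*n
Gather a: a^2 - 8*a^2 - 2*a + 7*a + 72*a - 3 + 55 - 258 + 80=-7*a^2 + 77*a - 126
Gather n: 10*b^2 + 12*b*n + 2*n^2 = 10*b^2 + 12*b*n + 2*n^2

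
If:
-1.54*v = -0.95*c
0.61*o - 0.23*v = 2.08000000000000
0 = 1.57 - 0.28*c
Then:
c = 5.61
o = 4.71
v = 3.46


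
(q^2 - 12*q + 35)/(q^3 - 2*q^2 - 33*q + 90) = (q - 7)/(q^2 + 3*q - 18)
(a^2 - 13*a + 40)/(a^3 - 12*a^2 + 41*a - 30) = (a - 8)/(a^2 - 7*a + 6)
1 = 1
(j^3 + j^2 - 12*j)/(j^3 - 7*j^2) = (j^2 + j - 12)/(j*(j - 7))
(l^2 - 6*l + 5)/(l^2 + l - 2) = (l - 5)/(l + 2)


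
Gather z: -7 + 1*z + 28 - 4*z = 21 - 3*z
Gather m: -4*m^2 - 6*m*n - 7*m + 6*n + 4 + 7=-4*m^2 + m*(-6*n - 7) + 6*n + 11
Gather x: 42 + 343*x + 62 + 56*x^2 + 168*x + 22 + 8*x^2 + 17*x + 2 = 64*x^2 + 528*x + 128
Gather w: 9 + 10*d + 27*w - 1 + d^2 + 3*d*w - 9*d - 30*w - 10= d^2 + d + w*(3*d - 3) - 2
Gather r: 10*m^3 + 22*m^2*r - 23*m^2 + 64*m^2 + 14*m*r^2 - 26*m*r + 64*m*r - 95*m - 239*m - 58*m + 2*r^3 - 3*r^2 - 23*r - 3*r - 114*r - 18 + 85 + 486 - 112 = 10*m^3 + 41*m^2 - 392*m + 2*r^3 + r^2*(14*m - 3) + r*(22*m^2 + 38*m - 140) + 441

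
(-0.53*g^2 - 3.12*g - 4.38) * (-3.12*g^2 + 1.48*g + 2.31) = 1.6536*g^4 + 8.95*g^3 + 7.8237*g^2 - 13.6896*g - 10.1178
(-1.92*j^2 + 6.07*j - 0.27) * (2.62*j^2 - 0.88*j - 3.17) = -5.0304*j^4 + 17.593*j^3 + 0.037399999999999*j^2 - 19.0043*j + 0.8559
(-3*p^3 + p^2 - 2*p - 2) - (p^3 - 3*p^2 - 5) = -4*p^3 + 4*p^2 - 2*p + 3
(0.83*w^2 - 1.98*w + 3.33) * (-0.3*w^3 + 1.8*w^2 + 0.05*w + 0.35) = -0.249*w^5 + 2.088*w^4 - 4.5215*w^3 + 6.1855*w^2 - 0.5265*w + 1.1655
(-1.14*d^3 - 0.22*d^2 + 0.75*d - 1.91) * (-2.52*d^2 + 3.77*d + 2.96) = 2.8728*d^5 - 3.7434*d^4 - 6.0938*d^3 + 6.9895*d^2 - 4.9807*d - 5.6536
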